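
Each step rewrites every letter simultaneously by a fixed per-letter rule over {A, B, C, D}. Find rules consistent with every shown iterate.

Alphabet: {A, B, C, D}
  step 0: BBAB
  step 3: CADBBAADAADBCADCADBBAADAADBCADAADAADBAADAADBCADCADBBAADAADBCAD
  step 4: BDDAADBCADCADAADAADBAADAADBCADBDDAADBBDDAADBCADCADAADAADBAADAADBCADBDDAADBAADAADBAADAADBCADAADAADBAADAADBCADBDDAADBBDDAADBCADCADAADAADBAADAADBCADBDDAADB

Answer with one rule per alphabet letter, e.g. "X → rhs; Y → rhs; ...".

A->AAD, B->CAD, C->BDD, D->B

  step 3 ⇒ step 4: CADBBAADAADBCADCADBBAADAADBCADAADAADBAADAADBCADCADBBAADAADBCAD ⇒ BDD·AAD·B·CAD·CAD·AAD·AAD·B·AAD·AAD·B·CAD·BDD·AAD·B·BDD·AAD·B·CAD·CAD·AAD·AAD·B·AAD·AAD·B·CAD·BDD·AAD·B·AAD·AAD·B·AAD·AAD·B·CAD·AAD·AAD·B·AAD·AAD·B·CAD·BDD·AAD·B·BDD·AAD·B·CAD·CAD·AAD·AAD·B·AAD·AAD·B·CAD·BDD·AAD·B
    A ↦ AAD
    B ↦ CAD
    C ↦ BDD
    D ↦ B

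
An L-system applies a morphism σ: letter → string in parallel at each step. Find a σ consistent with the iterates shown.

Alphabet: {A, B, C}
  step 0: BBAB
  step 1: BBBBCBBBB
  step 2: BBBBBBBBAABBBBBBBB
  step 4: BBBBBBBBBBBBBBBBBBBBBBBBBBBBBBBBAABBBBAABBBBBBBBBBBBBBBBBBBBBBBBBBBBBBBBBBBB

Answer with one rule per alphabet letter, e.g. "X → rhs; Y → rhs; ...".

A->CBB, B->BB, C->AA

  step 1 ⇒ step 2: BBBBCBBBB ⇒ BB·BB·BB·BB·AA·BB·BB·BB·BB
    B ↦ BB
    C ↦ AA
  step 0 ⇒ step 1: BBAB ⇒ BB·BB·CBB·BB
    A ↦ CBB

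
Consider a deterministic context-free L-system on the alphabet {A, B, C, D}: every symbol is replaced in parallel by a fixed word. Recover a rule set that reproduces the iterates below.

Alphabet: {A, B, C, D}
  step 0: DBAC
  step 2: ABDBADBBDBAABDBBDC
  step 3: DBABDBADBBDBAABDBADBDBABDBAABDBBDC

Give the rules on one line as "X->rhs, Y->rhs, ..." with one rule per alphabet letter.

  step 2 ⇒ step 3: ABDBADBBDBAABDBBDC ⇒ DB·A·BDB·A·DB·BDB·A·A·BDB·A·DB·DB·A·BDB·A·A·BDB·BDC
    A ↦ DB
    B ↦ A
    C ↦ BDC
    D ↦ BDB

A->DB, B->A, C->BDC, D->BDB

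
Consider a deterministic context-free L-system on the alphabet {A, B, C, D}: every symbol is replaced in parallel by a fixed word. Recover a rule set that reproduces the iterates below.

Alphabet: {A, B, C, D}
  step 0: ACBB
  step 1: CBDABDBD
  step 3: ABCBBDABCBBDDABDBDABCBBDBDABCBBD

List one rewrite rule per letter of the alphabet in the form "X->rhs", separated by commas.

  step 0 ⇒ step 1: ACBB ⇒ CB·DA·BD·BD
    A ↦ CB
    B ↦ BD
    C ↦ DA
    D ↦ AB  (constrained at step 1)

A->CB, B->BD, C->DA, D->AB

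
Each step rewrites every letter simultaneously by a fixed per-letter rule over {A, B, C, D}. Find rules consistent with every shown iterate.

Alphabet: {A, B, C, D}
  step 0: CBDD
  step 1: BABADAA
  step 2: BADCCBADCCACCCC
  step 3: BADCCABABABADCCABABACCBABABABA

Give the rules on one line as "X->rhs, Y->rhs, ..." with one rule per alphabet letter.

A->CC, B->BAD, C->BA, D->A

  step 2 ⇒ step 3: BADCCBADCCACCCC ⇒ BAD·CC·A·BA·BA·BAD·CC·A·BA·BA·CC·BA·BA·BA·BA
    A ↦ CC
    B ↦ BAD
    C ↦ BA
    D ↦ A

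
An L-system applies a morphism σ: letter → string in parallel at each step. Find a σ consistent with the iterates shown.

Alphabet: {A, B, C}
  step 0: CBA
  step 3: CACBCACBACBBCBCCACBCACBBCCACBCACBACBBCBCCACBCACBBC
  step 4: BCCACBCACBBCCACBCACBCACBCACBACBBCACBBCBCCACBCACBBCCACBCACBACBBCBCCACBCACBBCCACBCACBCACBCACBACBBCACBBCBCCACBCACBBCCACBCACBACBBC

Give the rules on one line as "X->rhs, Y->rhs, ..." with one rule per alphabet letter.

A->CAC, B->ACB, C->BC

  step 3 ⇒ step 4: CACBCACBACBBCBCCACBCACBBCCACBCACBACBBCBCCACBCACBBC ⇒ BC·CAC·BC·ACB·BC·CAC·BC·ACB·CAC·BC·ACB·ACB·BC·ACB·BC·BC·CAC·BC·ACB·BC·CAC·BC·ACB·ACB·BC·BC·CAC·BC·ACB·BC·CAC·BC·ACB·CAC·BC·ACB·ACB·BC·ACB·BC·BC·CAC·BC·ACB·BC·CAC·BC·ACB·ACB·BC
    A ↦ CAC
    B ↦ ACB
    C ↦ BC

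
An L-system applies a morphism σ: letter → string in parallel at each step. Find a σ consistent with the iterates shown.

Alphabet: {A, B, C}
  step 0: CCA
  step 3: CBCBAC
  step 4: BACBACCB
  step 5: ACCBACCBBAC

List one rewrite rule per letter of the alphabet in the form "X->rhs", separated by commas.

A->C, B->AC, C->B

  step 4 ⇒ step 5: BACBACCB ⇒ AC·C·B·AC·C·B·B·AC
    A ↦ C
    B ↦ AC
    C ↦ B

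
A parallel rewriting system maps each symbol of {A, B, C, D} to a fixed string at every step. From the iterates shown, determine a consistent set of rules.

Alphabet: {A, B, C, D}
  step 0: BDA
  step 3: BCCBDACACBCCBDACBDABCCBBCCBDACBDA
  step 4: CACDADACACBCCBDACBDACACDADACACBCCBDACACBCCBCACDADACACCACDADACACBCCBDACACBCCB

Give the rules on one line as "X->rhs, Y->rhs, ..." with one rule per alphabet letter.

A->CB, B->CAC, C->DA, D->BC

  step 3 ⇒ step 4: BCCBDACACBCCBDACBDABCCBBCCBDACBDA ⇒ CAC·DA·DA·CAC·BC·CB·DA·CB·DA·CAC·DA·DA·CAC·BC·CB·DA·CAC·BC·CB·CAC·DA·DA·CAC·CAC·DA·DA·CAC·BC·CB·DA·CAC·BC·CB
    A ↦ CB
    B ↦ CAC
    C ↦ DA
    D ↦ BC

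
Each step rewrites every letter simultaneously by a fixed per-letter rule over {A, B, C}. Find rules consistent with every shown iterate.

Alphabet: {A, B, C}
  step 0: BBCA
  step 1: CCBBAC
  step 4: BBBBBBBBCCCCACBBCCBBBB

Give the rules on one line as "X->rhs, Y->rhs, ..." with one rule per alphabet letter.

  step 0 ⇒ step 1: BBCA ⇒ C·C·BB·AC
    A ↦ AC
    B ↦ C
    C ↦ BB

A->AC, B->C, C->BB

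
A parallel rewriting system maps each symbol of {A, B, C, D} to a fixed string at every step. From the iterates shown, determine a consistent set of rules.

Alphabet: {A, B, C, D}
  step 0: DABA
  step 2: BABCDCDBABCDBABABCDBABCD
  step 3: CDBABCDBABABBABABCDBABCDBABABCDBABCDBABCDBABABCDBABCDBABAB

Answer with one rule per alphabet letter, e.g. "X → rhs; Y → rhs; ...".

A->BAB, B->CD, C->BAB, D->AB

  step 2 ⇒ step 3: BABCDCDBABCDBABABCDBABCD ⇒ CD·BAB·CD·BAB·AB·BAB·AB·CD·BAB·CD·BAB·AB·CD·BAB·CD·BAB·CD·BAB·AB·CD·BAB·CD·BAB·AB
    A ↦ BAB
    B ↦ CD
    C ↦ BAB
    D ↦ AB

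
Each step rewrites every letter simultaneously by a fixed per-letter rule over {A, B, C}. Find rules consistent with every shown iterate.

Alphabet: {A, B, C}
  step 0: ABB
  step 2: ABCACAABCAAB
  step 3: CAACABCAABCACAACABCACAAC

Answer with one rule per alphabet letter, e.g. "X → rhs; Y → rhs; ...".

A->CA, B->AC, C->AB

  step 2 ⇒ step 3: ABCACAABCAAB ⇒ CA·AC·AB·CA·AB·CA·CA·AC·AB·CA·CA·AC
    A ↦ CA
    B ↦ AC
    C ↦ AB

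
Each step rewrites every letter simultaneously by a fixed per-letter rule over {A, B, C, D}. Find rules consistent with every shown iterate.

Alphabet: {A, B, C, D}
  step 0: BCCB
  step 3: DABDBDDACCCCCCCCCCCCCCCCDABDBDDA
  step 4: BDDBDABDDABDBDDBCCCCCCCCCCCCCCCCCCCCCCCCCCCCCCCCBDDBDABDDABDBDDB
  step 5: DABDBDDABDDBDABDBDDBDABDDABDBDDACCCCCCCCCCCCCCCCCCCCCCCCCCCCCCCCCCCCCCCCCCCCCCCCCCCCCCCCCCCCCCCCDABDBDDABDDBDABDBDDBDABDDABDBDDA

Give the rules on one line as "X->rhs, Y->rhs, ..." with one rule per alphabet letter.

  step 4 ⇒ step 5: BDDBDABDDABDBDDBCCCCCCCCCCCCCCCCCCCCCCCCCCCCCCCCBDDBDABDDABDBDDB ⇒ DA·BD·BD·DA·BD·DB·DA·BD·BD·DB·DA·BD·DA·BD·BD·DA·CC·CC·CC·CC·CC·CC·CC·CC·CC·CC·CC·CC·CC·CC·CC·CC·CC·CC·CC·CC·CC·CC·CC·CC·CC·CC·CC·CC·CC·CC·CC·CC·DA·BD·BD·DA·BD·DB·DA·BD·BD·DB·DA·BD·DA·BD·BD·DA
    A ↦ DB
    B ↦ DA
    C ↦ CC
    D ↦ BD

A->DB, B->DA, C->CC, D->BD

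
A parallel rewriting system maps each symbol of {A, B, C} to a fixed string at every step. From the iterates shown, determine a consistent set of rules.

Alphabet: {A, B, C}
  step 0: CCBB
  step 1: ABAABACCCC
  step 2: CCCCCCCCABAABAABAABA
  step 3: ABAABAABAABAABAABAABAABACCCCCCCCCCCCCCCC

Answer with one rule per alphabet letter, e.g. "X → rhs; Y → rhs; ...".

A->C, B->CC, C->ABA

  step 2 ⇒ step 3: CCCCCCCCABAABAABAABA ⇒ ABA·ABA·ABA·ABA·ABA·ABA·ABA·ABA·C·CC·C·C·CC·C·C·CC·C·C·CC·C
    A ↦ C
    B ↦ CC
    C ↦ ABA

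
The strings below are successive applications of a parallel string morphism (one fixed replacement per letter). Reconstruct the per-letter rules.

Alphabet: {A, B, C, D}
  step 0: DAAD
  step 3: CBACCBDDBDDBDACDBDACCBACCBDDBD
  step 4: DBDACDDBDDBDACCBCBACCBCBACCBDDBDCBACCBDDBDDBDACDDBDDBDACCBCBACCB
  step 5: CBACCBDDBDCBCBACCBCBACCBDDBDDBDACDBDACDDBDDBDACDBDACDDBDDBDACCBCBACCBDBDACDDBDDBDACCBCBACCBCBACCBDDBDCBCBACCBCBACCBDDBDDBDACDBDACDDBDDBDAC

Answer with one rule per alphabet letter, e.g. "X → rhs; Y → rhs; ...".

  step 4 ⇒ step 5: DBDACDDBDDBDACCBCBACCBCBACCBDDBDCBACCBDDBDDBDACDDBDDBDACCBCBACCB ⇒ CB·AC·CB·D·DBD·CB·CB·AC·CB·CB·AC·CB·D·DBD·DBD·AC·DBD·AC·D·DBD·DBD·AC·DBD·AC·D·DBD·DBD·AC·CB·CB·AC·CB·DBD·AC·D·DBD·DBD·AC·CB·CB·AC·CB·CB·AC·CB·D·DBD·CB·CB·AC·CB·CB·AC·CB·D·DBD·DBD·AC·DBD·AC·D·DBD·DBD·AC
    A ↦ D
    B ↦ AC
    C ↦ DBD
    D ↦ CB

A->D, B->AC, C->DBD, D->CB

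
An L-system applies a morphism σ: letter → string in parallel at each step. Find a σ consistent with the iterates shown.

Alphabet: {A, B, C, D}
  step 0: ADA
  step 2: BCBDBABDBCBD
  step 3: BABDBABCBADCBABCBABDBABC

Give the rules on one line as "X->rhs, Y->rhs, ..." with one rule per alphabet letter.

  step 2 ⇒ step 3: BCBDBABDBCBD ⇒ BA·BD·BA·BC·BA·DC·BA·BC·BA·BD·BA·BC
    A ↦ DC
    B ↦ BA
    C ↦ BD
    D ↦ BC

A->DC, B->BA, C->BD, D->BC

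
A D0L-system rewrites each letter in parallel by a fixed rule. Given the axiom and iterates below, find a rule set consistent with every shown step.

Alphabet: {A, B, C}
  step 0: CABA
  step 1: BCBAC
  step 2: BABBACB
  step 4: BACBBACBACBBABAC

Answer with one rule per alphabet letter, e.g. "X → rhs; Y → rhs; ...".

  step 1 ⇒ step 2: BCBAC ⇒ BA·B·BA·C·B
    A ↦ C
    B ↦ BA
    C ↦ B

A->C, B->BA, C->B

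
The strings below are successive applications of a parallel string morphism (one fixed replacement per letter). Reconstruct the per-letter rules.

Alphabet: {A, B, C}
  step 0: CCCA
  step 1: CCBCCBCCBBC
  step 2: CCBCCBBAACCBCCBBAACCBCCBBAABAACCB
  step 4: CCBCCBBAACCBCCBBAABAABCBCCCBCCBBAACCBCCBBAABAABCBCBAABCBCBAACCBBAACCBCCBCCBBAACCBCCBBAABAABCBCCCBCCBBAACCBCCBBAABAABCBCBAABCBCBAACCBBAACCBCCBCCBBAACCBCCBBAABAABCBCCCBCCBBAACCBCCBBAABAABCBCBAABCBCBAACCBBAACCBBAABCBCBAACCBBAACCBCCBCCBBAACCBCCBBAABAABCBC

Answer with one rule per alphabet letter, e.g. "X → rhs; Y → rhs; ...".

A->BC, B->BAA, C->CCB

  step 1 ⇒ step 2: CCBCCBCCBBC ⇒ CCB·CCB·BAA·CCB·CCB·BAA·CCB·CCB·BAA·BAA·CCB
    B ↦ BAA
    C ↦ CCB
  step 0 ⇒ step 1: CCCA ⇒ CCB·CCB·CCB·BC
    A ↦ BC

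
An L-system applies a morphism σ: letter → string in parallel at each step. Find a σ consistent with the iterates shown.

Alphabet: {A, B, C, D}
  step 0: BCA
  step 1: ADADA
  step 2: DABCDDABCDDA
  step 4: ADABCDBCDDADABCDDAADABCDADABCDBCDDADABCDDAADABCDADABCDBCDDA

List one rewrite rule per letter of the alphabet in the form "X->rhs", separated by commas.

  step 1 ⇒ step 2: ADADA ⇒ DA·BCD·DA·BCD·DA
    A ↦ DA
    D ↦ BCD
  step 0 ⇒ step 1: BCA ⇒ AD·A·DA
    B ↦ AD
  step 0 ⇒ step 1: BCA ⇒ AD·A·DA
    C ↦ A

A->DA, B->AD, C->A, D->BCD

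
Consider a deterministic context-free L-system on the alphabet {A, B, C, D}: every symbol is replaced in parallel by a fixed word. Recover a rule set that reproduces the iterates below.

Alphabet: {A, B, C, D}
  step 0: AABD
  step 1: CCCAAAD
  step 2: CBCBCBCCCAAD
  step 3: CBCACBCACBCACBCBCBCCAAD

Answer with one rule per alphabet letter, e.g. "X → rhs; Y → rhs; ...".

  step 2 ⇒ step 3: CBCBCBCCCAAD ⇒ CB·CA·CB·CA·CB·CA·CB·CB·CB·C·C·AAD
    A ↦ C
    B ↦ CA
    C ↦ CB
    D ↦ AAD

A->C, B->CA, C->CB, D->AAD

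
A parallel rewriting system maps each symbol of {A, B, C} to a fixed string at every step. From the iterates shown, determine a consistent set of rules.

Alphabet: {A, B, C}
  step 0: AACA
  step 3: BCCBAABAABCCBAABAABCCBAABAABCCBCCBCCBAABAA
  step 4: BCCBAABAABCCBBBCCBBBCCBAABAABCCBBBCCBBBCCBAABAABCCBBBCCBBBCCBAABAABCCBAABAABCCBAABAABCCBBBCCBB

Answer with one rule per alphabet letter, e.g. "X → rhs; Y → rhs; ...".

A->B, B->BCC, C->BAA

  step 3 ⇒ step 4: BCCBAABAABCCBAABAABCCBAABAABCCBCCBCCBAABAA ⇒ BCC·BAA·BAA·BCC·B·B·BCC·B·B·BCC·BAA·BAA·BCC·B·B·BCC·B·B·BCC·BAA·BAA·BCC·B·B·BCC·B·B·BCC·BAA·BAA·BCC·BAA·BAA·BCC·BAA·BAA·BCC·B·B·BCC·B·B
    A ↦ B
    B ↦ BCC
    C ↦ BAA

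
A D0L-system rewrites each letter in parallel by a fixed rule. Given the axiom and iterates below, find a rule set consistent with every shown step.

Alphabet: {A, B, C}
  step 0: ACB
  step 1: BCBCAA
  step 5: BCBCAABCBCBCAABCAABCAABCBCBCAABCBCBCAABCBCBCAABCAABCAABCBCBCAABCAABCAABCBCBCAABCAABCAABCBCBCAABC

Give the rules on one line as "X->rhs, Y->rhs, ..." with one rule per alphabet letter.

  step 0 ⇒ step 1: ACB ⇒ BC·BC·AA
    A ↦ BC
    B ↦ AA
    C ↦ BC

A->BC, B->AA, C->BC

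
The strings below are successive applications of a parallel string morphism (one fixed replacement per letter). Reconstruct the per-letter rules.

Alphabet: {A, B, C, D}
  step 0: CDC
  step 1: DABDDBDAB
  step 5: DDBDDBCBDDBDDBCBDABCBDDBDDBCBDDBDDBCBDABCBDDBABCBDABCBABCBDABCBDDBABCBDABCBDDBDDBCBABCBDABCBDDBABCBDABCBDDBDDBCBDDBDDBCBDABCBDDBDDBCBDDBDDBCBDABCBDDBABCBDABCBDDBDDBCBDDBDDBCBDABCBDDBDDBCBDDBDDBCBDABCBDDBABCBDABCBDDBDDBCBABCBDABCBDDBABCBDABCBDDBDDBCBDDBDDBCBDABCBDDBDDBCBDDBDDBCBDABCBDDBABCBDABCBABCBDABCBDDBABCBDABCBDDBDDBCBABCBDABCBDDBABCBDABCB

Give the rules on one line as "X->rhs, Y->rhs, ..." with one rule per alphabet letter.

A->AB, B->CB, C->DAB, D->DDB

  step 0 ⇒ step 1: CDC ⇒ DAB·DDB·DAB
    C ↦ DAB
    D ↦ DDB
    A ↦ AB  (constrained at step 1)
    B ↦ CB  (constrained at step 1)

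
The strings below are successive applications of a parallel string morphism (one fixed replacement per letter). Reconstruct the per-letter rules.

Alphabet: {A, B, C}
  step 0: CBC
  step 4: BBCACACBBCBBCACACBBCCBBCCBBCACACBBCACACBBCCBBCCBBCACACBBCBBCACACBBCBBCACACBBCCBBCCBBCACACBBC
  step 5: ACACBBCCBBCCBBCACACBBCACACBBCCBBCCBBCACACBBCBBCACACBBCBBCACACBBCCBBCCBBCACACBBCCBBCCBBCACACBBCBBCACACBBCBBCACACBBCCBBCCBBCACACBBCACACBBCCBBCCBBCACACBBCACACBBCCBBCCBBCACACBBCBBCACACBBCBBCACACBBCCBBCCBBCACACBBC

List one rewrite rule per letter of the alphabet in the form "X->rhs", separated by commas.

A->C, B->AC, C->BBC

  step 4 ⇒ step 5: BBCACACBBCBBCACACBBCCBBCCBBCACACBBCACACBBCCBBCCBBCACACBBCBBCACACBBCBBCACACBBCCBBCCBBCACACBBC ⇒ AC·AC·BBC·C·BBC·C·BBC·AC·AC·BBC·AC·AC·BBC·C·BBC·C·BBC·AC·AC·BBC·BBC·AC·AC·BBC·BBC·AC·AC·BBC·C·BBC·C·BBC·AC·AC·BBC·C·BBC·C·BBC·AC·AC·BBC·BBC·AC·AC·BBC·BBC·AC·AC·BBC·C·BBC·C·BBC·AC·AC·BBC·AC·AC·BBC·C·BBC·C·BBC·AC·AC·BBC·AC·AC·BBC·C·BBC·C·BBC·AC·AC·BBC·BBC·AC·AC·BBC·BBC·AC·AC·BBC·C·BBC·C·BBC·AC·AC·BBC
    A ↦ C
    B ↦ AC
    C ↦ BBC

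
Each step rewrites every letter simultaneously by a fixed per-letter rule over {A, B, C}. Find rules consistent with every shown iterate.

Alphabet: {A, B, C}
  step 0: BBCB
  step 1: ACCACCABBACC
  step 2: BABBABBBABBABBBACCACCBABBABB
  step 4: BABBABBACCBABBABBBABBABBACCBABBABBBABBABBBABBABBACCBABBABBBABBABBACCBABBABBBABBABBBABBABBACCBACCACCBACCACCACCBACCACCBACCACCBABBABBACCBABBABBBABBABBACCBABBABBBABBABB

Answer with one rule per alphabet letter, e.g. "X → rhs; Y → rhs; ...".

  step 1 ⇒ step 2: ACCACCABBACC ⇒ B·ABB·ABB·B·ABB·ABB·B·ACC·ACC·B·ABB·ABB
    A ↦ B
    B ↦ ACC
    C ↦ ABB

A->B, B->ACC, C->ABB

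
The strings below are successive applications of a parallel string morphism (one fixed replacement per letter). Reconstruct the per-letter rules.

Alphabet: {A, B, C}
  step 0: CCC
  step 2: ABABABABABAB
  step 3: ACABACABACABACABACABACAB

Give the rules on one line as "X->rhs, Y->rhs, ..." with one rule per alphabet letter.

A->AC, B->AB, C->BB

  step 2 ⇒ step 3: ABABABABABAB ⇒ AC·AB·AC·AB·AC·AB·AC·AB·AC·AB·AC·AB
    A ↦ AC
    B ↦ AB
    C ↦ BB  (constrained at step 0)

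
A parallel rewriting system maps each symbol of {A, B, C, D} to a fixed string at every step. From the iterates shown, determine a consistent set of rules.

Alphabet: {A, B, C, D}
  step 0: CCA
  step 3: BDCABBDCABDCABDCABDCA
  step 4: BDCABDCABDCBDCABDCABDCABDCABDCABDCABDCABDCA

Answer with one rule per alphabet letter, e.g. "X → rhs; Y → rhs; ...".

  step 3 ⇒ step 4: BDCABBDCABDCABDCABDCA ⇒ BDC·A·B·DCA·BDC·BDC·A·B·DCA·BDC·A·B·DCA·BDC·A·B·DCA·BDC·A·B·DCA
    A ↦ DCA
    B ↦ BDC
    C ↦ B
    D ↦ A

A->DCA, B->BDC, C->B, D->A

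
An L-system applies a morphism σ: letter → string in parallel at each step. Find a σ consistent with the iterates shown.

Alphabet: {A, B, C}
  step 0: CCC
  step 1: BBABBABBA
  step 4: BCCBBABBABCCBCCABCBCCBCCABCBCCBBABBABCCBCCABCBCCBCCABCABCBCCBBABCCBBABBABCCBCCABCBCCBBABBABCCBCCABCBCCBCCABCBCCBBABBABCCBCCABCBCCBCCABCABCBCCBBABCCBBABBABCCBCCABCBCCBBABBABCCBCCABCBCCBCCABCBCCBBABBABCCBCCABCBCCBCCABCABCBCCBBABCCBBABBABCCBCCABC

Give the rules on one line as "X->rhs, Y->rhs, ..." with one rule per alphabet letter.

A->ABC, B->BCC, C->BBA

  step 0 ⇒ step 1: CCC ⇒ BBA·BBA·BBA
    C ↦ BBA
    A ↦ ABC  (constrained at step 1)
    B ↦ BCC  (constrained at step 1)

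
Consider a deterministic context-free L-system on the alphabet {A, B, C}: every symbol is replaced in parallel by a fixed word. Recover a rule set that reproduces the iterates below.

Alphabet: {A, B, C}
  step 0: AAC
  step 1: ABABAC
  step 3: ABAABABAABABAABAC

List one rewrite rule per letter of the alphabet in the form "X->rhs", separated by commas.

  step 0 ⇒ step 1: AAC ⇒ AB·AB·AC
    A ↦ AB
    C ↦ AC
    B ↦ A  (constrained at step 1)

A->AB, B->A, C->AC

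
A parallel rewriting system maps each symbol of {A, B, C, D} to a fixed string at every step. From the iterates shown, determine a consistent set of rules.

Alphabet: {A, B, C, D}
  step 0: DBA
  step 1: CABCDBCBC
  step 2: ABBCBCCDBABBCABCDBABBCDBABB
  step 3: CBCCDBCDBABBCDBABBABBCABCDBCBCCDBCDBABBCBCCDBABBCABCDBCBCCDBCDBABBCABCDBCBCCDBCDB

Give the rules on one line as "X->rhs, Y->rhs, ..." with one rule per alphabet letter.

A->CBC, B->CDB, C->ABB, D->CAB

  step 2 ⇒ step 3: ABBCBCCDBABBCABCDBABBCDBABB ⇒ CBC·CDB·CDB·ABB·CDB·ABB·ABB·CAB·CDB·CBC·CDB·CDB·ABB·CBC·CDB·ABB·CAB·CDB·CBC·CDB·CDB·ABB·CAB·CDB·CBC·CDB·CDB
    A ↦ CBC
    B ↦ CDB
    C ↦ ABB
    D ↦ CAB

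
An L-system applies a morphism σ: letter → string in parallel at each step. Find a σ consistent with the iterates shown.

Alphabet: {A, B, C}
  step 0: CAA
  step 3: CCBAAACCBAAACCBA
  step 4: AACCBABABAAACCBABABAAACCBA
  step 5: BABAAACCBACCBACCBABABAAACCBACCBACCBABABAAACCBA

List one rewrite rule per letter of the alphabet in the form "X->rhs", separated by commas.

  step 4 ⇒ step 5: AACCBABABAAACCBABABAAACCBA ⇒ BA·BA·A·A·CC·BA·CC·BA·CC·BA·BA·BA·A·A·CC·BA·CC·BA·CC·BA·BA·BA·A·A·CC·BA
    A ↦ BA
    B ↦ CC
    C ↦ A

A->BA, B->CC, C->A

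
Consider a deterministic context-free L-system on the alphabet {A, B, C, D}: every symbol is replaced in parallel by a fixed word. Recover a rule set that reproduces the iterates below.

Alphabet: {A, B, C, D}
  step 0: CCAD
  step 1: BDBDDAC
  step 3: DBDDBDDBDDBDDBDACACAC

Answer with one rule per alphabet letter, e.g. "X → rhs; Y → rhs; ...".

  step 0 ⇒ step 1: CCAD ⇒ BD·BD·D·AC
    A ↦ D
    C ↦ BD
    D ↦ AC
    B ↦ AC  (constrained at step 1)

A->D, B->AC, C->BD, D->AC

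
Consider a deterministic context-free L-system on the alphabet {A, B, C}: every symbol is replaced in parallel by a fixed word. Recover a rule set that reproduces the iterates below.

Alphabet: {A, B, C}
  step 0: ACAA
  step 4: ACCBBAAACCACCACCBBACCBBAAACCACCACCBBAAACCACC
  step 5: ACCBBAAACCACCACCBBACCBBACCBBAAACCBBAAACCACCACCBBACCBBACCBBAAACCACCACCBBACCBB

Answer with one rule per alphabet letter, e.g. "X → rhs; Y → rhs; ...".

A->ACC, B->A, C->B

  step 4 ⇒ step 5: ACCBBAAACCACCACCBBACCBBAAACCACCACCBBAAACCACC ⇒ ACC·B·B·A·A·ACC·ACC·ACC·B·B·ACC·B·B·ACC·B·B·A·A·ACC·B·B·A·A·ACC·ACC·ACC·B·B·ACC·B·B·ACC·B·B·A·A·ACC·ACC·ACC·B·B·ACC·B·B
    A ↦ ACC
    B ↦ A
    C ↦ B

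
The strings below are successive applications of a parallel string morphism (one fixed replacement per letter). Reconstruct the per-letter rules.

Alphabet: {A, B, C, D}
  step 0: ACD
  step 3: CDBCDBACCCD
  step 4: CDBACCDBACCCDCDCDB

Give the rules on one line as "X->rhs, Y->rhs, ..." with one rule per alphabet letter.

  step 3 ⇒ step 4: CDBCDBACCCD ⇒ CD·B·AC·CD·B·AC·C·CD·CD·CD·B
    A ↦ C
    B ↦ AC
    C ↦ CD
    D ↦ B

A->C, B->AC, C->CD, D->B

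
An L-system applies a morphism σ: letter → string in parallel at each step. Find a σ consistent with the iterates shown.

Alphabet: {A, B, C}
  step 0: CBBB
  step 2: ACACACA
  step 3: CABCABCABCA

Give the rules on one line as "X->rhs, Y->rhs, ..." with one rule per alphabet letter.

A->CA, B->A, C->B

  step 2 ⇒ step 3: ACACACA ⇒ CA·B·CA·B·CA·B·CA
    A ↦ CA
    C ↦ B
    B ↦ A  (constrained at step 0)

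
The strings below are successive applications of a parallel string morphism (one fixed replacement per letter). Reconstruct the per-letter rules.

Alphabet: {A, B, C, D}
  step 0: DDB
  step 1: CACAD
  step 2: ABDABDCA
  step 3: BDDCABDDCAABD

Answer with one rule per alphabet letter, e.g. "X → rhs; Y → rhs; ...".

  step 2 ⇒ step 3: ABDABDCA ⇒ BD·D·CA·BD·D·CA·A·BD
    A ↦ BD
    B ↦ D
    C ↦ A
    D ↦ CA

A->BD, B->D, C->A, D->CA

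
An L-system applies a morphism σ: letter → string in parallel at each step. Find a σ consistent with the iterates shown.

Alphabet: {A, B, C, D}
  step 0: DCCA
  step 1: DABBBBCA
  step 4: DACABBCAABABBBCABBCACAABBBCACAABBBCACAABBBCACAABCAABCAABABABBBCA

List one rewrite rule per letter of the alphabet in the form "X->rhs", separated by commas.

A->CA, B->AB, C->BB, D->DA

  step 0 ⇒ step 1: DCCA ⇒ DA·BB·BB·CA
    A ↦ CA
    C ↦ BB
    D ↦ DA
    B ↦ AB  (constrained at step 1)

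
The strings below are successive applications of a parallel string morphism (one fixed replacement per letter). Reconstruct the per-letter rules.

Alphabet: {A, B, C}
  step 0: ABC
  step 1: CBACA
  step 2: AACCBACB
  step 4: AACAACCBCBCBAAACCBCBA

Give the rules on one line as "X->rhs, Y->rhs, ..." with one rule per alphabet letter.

A->CB, B->AC, C->A

  step 1 ⇒ step 2: CBACA ⇒ A·AC·CB·A·CB
    A ↦ CB
    B ↦ AC
    C ↦ A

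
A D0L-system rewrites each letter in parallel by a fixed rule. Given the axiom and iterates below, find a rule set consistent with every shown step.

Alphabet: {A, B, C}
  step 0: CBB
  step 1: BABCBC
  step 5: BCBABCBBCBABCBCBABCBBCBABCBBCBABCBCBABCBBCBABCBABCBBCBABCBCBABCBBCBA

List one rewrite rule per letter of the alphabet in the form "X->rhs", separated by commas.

A->B, B->BC, C->BA

  step 0 ⇒ step 1: CBB ⇒ BA·BC·BC
    B ↦ BC
    C ↦ BA
    A ↦ B  (constrained at step 1)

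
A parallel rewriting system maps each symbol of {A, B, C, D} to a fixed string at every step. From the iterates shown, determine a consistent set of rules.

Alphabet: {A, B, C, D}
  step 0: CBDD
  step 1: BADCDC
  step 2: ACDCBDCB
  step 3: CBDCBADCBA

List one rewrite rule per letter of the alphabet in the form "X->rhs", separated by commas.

  step 2 ⇒ step 3: ACDCBDCB ⇒ C·B·DC·B·A·DC·B·A
    A ↦ C
    B ↦ A
    C ↦ B
    D ↦ DC

A->C, B->A, C->B, D->DC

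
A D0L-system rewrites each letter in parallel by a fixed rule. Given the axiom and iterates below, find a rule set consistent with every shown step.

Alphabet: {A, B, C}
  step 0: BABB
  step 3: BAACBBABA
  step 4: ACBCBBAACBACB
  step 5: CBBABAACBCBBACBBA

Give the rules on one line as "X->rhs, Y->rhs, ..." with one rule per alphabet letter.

  step 4 ⇒ step 5: ACBCBBAACBACB ⇒ CB·B·A·B·A·A·CB·CB·B·A·CB·B·A
    A ↦ CB
    B ↦ A
    C ↦ B

A->CB, B->A, C->B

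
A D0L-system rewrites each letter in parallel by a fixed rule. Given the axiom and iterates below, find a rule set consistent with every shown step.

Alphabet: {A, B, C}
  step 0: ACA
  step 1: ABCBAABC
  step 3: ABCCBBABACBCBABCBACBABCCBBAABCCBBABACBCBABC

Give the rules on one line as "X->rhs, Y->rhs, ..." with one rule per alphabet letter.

A->ABC, B->CB, C->BA

  step 0 ⇒ step 1: ACA ⇒ ABC·BA·ABC
    A ↦ ABC
    C ↦ BA
    B ↦ CB  (constrained at step 1)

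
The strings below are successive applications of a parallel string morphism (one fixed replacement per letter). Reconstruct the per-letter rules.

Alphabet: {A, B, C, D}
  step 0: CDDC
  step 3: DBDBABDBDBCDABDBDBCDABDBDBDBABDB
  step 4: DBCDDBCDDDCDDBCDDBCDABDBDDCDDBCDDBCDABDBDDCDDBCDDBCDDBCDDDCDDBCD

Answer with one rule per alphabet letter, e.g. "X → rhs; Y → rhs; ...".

  step 3 ⇒ step 4: DBDBABDBDBCDABDBDBCDABDBDBDBABDB ⇒ DB·CD·DB·CD·DD·CD·DB·CD·DB·CD·AB·DB·DD·CD·DB·CD·DB·CD·AB·DB·DD·CD·DB·CD·DB·CD·DB·CD·DD·CD·DB·CD
    A ↦ DD
    B ↦ CD
    C ↦ AB
    D ↦ DB

A->DD, B->CD, C->AB, D->DB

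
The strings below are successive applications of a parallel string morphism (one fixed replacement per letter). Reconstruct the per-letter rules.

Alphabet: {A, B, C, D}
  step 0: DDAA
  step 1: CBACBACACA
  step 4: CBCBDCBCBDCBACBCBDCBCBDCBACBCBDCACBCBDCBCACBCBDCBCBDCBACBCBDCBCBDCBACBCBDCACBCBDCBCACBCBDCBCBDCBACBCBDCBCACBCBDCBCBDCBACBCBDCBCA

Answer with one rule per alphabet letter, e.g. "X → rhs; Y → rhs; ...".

A->CA, B->CBD, C->CB, D->CBA

  step 0 ⇒ step 1: DDAA ⇒ CBA·CBA·CA·CA
    A ↦ CA
    D ↦ CBA
    B ↦ CBD  (constrained at step 1)
    C ↦ CB  (constrained at step 1)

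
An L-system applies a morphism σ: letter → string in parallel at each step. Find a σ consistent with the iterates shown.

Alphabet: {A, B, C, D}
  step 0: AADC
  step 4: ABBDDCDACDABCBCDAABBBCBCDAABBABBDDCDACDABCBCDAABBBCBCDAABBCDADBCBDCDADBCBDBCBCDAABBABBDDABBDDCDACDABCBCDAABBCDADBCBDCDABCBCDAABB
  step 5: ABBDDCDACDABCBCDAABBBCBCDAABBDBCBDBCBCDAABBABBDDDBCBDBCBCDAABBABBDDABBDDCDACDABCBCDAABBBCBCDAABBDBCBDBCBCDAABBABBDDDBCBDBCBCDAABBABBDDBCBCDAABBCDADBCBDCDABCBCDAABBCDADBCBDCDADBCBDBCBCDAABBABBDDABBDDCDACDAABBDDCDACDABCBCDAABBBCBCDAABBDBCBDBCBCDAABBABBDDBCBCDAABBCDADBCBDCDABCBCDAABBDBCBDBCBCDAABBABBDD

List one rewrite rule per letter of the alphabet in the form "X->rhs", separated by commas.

A->ABB, B->D, C->BCB, D->CDA

  step 4 ⇒ step 5: ABBDDCDACDABCBCDAABBBCBCDAABBABBDDCDACDABCBCDAABBBCBCDAABBCDADBCBDCDADBCBDBCBCDAABBABBDDABBDDCDACDABCBCDAABBCDADBCBDCDABCBCDAABB ⇒ ABB·D·D·CDA·CDA·BCB·CDA·ABB·BCB·CDA·ABB·D·BCB·D·BCB·CDA·ABB·ABB·D·D·D·BCB·D·BCB·CDA·ABB·ABB·D·D·ABB·D·D·CDA·CDA·BCB·CDA·ABB·BCB·CDA·ABB·D·BCB·D·BCB·CDA·ABB·ABB·D·D·D·BCB·D·BCB·CDA·ABB·ABB·D·D·BCB·CDA·ABB·CDA·D·BCB·D·CDA·BCB·CDA·ABB·CDA·D·BCB·D·CDA·D·BCB·D·BCB·CDA·ABB·ABB·D·D·ABB·D·D·CDA·CDA·ABB·D·D·CDA·CDA·BCB·CDA·ABB·BCB·CDA·ABB·D·BCB·D·BCB·CDA·ABB·ABB·D·D·BCB·CDA·ABB·CDA·D·BCB·D·CDA·BCB·CDA·ABB·D·BCB·D·BCB·CDA·ABB·ABB·D·D
    A ↦ ABB
    B ↦ D
    C ↦ BCB
    D ↦ CDA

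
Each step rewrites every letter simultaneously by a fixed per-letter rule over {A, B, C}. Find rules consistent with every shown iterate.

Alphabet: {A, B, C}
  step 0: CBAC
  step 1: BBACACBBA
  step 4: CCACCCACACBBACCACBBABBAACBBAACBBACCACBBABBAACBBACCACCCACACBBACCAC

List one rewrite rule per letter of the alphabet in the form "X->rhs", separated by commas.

A->AC, B->C, C->BBA

  step 0 ⇒ step 1: CBAC ⇒ BBA·C·AC·BBA
    A ↦ AC
    B ↦ C
    C ↦ BBA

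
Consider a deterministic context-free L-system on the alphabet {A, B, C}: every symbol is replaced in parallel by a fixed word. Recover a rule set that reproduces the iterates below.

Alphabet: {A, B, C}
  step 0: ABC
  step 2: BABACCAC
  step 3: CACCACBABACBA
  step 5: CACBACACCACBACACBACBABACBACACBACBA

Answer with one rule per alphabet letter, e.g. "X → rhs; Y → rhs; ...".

A->C, B->CA, C->BA

  step 2 ⇒ step 3: BABACCAC ⇒ CA·C·CA·C·BA·BA·C·BA
    A ↦ C
    B ↦ CA
    C ↦ BA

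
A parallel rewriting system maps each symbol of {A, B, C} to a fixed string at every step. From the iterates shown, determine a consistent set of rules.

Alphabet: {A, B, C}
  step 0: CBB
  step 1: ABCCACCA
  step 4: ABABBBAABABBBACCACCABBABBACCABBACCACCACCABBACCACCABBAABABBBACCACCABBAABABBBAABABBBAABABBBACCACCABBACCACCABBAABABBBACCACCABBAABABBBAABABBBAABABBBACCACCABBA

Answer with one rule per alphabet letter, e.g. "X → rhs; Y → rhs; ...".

A->BBA, B->CCA, C->AB

  step 0 ⇒ step 1: CBB ⇒ AB·CCA·CCA
    B ↦ CCA
    C ↦ AB
    A ↦ BBA  (constrained at step 1)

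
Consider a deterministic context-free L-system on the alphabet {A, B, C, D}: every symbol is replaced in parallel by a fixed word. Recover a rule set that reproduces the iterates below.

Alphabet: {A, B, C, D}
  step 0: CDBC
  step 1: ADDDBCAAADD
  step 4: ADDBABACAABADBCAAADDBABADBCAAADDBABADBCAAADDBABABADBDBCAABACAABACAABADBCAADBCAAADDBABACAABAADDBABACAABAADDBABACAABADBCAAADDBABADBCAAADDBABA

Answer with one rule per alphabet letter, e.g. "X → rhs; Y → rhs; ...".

A->BA, B->CAA, C->ADD, D->DB

  step 0 ⇒ step 1: CDBC ⇒ ADD·DB·CAA·ADD
    B ↦ CAA
    C ↦ ADD
    D ↦ DB
    A ↦ BA  (constrained at step 1)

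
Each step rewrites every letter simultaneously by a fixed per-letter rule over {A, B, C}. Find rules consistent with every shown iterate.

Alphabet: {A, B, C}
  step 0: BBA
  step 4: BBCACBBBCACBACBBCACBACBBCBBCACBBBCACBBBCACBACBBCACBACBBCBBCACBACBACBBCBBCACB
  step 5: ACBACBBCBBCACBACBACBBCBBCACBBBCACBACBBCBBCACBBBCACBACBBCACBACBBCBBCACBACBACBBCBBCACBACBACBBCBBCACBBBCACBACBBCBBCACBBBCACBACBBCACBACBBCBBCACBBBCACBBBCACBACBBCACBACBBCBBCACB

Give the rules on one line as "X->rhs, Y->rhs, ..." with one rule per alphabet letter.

A->B, B->ACB, C->BC

  step 4 ⇒ step 5: BBCACBBBCACBACBBCACBACBBCBBCACBBBCACBBBCACBACBBCACBACBBCBBCACBACBACBBCBBCACB ⇒ ACB·ACB·BC·B·BC·ACB·ACB·ACB·BC·B·BC·ACB·B·BC·ACB·ACB·BC·B·BC·ACB·B·BC·ACB·ACB·BC·ACB·ACB·BC·B·BC·ACB·ACB·ACB·BC·B·BC·ACB·ACB·ACB·BC·B·BC·ACB·B·BC·ACB·ACB·BC·B·BC·ACB·B·BC·ACB·ACB·BC·ACB·ACB·BC·B·BC·ACB·B·BC·ACB·B·BC·ACB·ACB·BC·ACB·ACB·BC·B·BC·ACB
    A ↦ B
    B ↦ ACB
    C ↦ BC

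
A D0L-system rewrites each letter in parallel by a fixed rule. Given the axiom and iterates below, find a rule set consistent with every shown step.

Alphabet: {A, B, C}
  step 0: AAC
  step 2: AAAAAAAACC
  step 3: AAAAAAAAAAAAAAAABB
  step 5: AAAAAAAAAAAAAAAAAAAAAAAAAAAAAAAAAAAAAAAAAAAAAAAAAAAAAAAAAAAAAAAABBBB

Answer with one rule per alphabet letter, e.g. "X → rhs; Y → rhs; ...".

  step 2 ⇒ step 3: AAAAAAAACC ⇒ AA·AA·AA·AA·AA·AA·AA·AA·B·B
    A ↦ AA
    C ↦ B
    B ↦ CC  (constrained at step 3)

A->AA, B->CC, C->B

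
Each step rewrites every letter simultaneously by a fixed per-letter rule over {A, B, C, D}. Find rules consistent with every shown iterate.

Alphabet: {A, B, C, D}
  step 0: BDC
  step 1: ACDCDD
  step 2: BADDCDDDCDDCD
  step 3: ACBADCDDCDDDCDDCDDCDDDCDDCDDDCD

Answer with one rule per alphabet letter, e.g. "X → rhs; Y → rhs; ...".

  step 2 ⇒ step 3: BADDCDDDCDDCD ⇒ AC·BA·DCD·DCD·D·DCD·DCD·DCD·D·DCD·DCD·D·DCD
    A ↦ BA
    B ↦ AC
    C ↦ D
    D ↦ DCD

A->BA, B->AC, C->D, D->DCD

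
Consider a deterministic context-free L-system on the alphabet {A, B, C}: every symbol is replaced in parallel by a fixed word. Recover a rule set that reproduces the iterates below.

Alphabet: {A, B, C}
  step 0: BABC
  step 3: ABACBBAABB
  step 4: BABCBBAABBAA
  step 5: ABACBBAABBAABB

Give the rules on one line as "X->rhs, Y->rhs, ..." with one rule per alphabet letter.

  step 4 ⇒ step 5: BABCBBAABBAA ⇒ A·B·A·CBB·A·A·B·B·A·A·B·B
    A ↦ B
    B ↦ A
    C ↦ CBB

A->B, B->A, C->CBB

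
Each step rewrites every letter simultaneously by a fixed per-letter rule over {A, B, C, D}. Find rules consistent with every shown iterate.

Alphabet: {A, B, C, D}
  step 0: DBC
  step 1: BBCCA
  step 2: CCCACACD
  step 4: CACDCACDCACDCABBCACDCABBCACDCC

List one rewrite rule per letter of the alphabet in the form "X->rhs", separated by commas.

  step 1 ⇒ step 2: BBCCA ⇒ C·C·CA·CA·CD
    A ↦ CD
    B ↦ C
    C ↦ CA
  step 0 ⇒ step 1: DBC ⇒ BB·C·CA
    D ↦ BB

A->CD, B->C, C->CA, D->BB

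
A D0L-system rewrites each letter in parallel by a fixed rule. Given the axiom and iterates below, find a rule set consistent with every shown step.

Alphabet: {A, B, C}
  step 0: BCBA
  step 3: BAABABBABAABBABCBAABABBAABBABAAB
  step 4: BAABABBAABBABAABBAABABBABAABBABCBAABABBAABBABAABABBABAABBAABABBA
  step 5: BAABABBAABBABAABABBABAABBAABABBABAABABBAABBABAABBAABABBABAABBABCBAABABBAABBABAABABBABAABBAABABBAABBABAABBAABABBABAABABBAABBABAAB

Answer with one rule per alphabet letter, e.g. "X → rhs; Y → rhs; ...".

  step 4 ⇒ step 5: BAABABBAABBABAABBAABABBABAABBABCBAABABBAABBABAABABBABAABBAABABBA ⇒ BA·AB·AB·BA·AB·BA·BA·AB·AB·BA·BA·AB·BA·AB·AB·BA·BA·AB·AB·BA·AB·BA·BA·AB·BA·AB·AB·BA·BA·AB·BA·BC·BA·AB·AB·BA·AB·BA·BA·AB·AB·BA·BA·AB·BA·AB·AB·BA·AB·BA·BA·AB·BA·AB·AB·BA·BA·AB·AB·BA·AB·BA·BA·AB
    A ↦ AB
    B ↦ BA
    C ↦ BC

A->AB, B->BA, C->BC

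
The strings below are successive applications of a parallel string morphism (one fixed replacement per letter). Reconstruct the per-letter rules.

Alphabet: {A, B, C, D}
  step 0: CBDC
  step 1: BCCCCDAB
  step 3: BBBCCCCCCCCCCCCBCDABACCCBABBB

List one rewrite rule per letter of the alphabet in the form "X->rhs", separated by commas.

A->BA, B->CCC, C->B, D->CDA

  step 0 ⇒ step 1: CBDC ⇒ B·CCC·CDA·B
    B ↦ CCC
    C ↦ B
    D ↦ CDA
    A ↦ BA  (constrained at step 1)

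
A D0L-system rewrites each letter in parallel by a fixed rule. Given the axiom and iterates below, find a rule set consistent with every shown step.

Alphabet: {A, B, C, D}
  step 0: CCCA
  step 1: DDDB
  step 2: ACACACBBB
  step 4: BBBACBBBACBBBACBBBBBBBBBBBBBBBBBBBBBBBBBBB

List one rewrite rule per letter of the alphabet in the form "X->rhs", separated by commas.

A->B, B->BBB, C->D, D->AC

  step 1 ⇒ step 2: DDDB ⇒ AC·AC·AC·BBB
    B ↦ BBB
    D ↦ AC
  step 0 ⇒ step 1: CCCA ⇒ D·D·D·B
    A ↦ B
  step 0 ⇒ step 1: CCCA ⇒ D·D·D·B
    C ↦ D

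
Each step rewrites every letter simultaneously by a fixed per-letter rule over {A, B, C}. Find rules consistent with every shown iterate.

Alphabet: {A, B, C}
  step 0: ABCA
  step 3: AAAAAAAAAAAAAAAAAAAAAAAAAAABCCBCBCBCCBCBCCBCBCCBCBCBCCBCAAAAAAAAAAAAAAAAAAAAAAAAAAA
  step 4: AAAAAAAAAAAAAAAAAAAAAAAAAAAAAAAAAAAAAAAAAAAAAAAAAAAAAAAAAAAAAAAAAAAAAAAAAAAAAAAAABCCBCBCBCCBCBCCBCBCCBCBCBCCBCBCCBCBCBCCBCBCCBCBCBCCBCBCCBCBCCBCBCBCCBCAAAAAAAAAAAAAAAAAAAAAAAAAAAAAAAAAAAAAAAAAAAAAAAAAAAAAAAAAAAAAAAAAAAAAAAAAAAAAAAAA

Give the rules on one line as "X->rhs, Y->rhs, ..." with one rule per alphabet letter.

  step 3 ⇒ step 4: AAAAAAAAAAAAAAAAAAAAAAAAAAABCCBCBCBCCBCBCCBCBCCBCBCBCCBCAAAAAAAAAAAAAAAAAAAAAAAAAAA ⇒ AAA·AAA·AAA·AAA·AAA·AAA·AAA·AAA·AAA·AAA·AAA·AAA·AAA·AAA·AAA·AAA·AAA·AAA·AAA·AAA·AAA·AAA·AAA·AAA·AAA·AAA·AAA·BCC·BC·BC·BCC·BC·BCC·BC·BCC·BC·BC·BCC·BC·BCC·BC·BC·BCC·BC·BCC·BC·BC·BCC·BC·BCC·BC·BCC·BC·BC·BCC·BC·AAA·AAA·AAA·AAA·AAA·AAA·AAA·AAA·AAA·AAA·AAA·AAA·AAA·AAA·AAA·AAA·AAA·AAA·AAA·AAA·AAA·AAA·AAA·AAA·AAA·AAA·AAA
    A ↦ AAA
    B ↦ BCC
    C ↦ BC

A->AAA, B->BCC, C->BC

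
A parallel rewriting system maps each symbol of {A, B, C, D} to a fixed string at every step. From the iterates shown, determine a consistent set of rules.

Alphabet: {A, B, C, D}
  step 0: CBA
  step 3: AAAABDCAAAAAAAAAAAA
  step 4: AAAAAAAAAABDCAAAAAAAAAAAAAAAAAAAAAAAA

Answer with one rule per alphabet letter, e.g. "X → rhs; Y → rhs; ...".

A->AA, B->A, C->DC, D->AB

  step 3 ⇒ step 4: AAAABDCAAAAAAAAAAAA ⇒ AA·AA·AA·AA·A·AB·DC·AA·AA·AA·AA·AA·AA·AA·AA·AA·AA·AA·AA
    A ↦ AA
    B ↦ A
    C ↦ DC
    D ↦ AB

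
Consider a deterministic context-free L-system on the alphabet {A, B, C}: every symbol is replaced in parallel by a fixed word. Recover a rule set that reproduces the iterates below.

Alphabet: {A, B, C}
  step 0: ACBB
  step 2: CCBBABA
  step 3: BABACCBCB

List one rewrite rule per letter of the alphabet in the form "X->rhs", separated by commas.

A->B, B->C, C->BA

  step 2 ⇒ step 3: CCBBABA ⇒ BA·BA·C·C·B·C·B
    A ↦ B
    B ↦ C
    C ↦ BA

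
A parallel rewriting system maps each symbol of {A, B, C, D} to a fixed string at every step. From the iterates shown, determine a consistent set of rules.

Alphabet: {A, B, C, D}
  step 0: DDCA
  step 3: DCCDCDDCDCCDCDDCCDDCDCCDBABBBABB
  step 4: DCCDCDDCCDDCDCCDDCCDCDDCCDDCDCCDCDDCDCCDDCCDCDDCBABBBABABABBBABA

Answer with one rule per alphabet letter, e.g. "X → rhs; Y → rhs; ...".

A->BB, B->BA, C->CD, D->DC

  step 3 ⇒ step 4: DCCDCDDCDCCDCDDCCDDCDCCDBABBBABB ⇒ DC·CD·CD·DC·CD·DC·DC·CD·DC·CD·CD·DC·CD·DC·DC·CD·CD·DC·DC·CD·DC·CD·CD·DC·BA·BB·BA·BA·BA·BB·BA·BA
    A ↦ BB
    B ↦ BA
    C ↦ CD
    D ↦ DC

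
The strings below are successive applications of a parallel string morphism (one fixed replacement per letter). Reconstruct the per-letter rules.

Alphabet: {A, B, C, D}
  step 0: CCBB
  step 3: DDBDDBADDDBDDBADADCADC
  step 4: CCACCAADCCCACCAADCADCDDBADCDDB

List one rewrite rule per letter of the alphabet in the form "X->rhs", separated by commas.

  step 3 ⇒ step 4: DDBDDBADDDBDDBADADCADC ⇒ C·C·A·C·C·A·AD·C·C·C·A·C·C·A·AD·C·AD·C·DDB·AD·C·DDB
    A ↦ AD
    B ↦ A
    C ↦ DDB
    D ↦ C

A->AD, B->A, C->DDB, D->C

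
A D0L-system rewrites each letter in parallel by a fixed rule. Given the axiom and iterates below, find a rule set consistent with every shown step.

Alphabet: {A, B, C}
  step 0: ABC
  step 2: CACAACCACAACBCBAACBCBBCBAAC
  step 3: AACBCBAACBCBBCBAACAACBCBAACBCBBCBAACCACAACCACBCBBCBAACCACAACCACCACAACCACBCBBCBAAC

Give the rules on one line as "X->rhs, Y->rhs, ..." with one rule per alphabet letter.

  step 2 ⇒ step 3: CACAACCACAACBCBAACBCBBCBAAC ⇒ AAC·BCB·AAC·BCB·BCB·AAC·AAC·BCB·AAC·BCB·BCB·AAC·CAC·AAC·CAC·BCB·BCB·AAC·CAC·AAC·CAC·CAC·AAC·CAC·BCB·BCB·AAC
    A ↦ BCB
    B ↦ CAC
    C ↦ AAC

A->BCB, B->CAC, C->AAC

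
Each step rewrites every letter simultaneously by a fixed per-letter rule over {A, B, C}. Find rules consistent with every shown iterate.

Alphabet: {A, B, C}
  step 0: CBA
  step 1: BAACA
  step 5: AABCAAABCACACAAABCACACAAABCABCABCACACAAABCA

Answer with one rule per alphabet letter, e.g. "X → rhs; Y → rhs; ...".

  step 0 ⇒ step 1: CBA ⇒ B·AA·CA
    A ↦ CA
    B ↦ AA
    C ↦ B

A->CA, B->AA, C->B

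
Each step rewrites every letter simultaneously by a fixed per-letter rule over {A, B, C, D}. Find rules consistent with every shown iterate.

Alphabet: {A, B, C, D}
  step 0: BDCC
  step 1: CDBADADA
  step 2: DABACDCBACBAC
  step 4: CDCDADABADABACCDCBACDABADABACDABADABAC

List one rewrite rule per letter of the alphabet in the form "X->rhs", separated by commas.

A->C, B->CD, C->DA, D->BA

  step 1 ⇒ step 2: CDBADADA ⇒ DA·BA·CD·C·BA·C·BA·C
    A ↦ C
    B ↦ CD
    C ↦ DA
    D ↦ BA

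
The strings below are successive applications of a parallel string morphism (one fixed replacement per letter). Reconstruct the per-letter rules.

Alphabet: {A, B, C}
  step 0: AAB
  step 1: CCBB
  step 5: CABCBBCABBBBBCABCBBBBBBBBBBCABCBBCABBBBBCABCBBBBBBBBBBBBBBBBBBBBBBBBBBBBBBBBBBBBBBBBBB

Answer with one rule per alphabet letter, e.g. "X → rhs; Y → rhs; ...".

A->C, B->BB, C->CAB

  step 0 ⇒ step 1: AAB ⇒ C·C·BB
    A ↦ C
    B ↦ BB
    C ↦ CAB  (constrained at step 1)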